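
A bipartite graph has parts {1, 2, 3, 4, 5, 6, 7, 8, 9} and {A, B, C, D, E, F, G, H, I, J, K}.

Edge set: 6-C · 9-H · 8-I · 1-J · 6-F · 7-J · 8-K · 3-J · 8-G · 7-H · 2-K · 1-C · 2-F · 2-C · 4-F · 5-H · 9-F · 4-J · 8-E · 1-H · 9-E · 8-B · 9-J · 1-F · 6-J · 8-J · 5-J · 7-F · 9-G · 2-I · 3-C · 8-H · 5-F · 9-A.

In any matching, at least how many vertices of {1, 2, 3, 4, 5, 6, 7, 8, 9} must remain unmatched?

For example, pair 1-J, 2-I, 3-C, 4-F, 5-H, 8-K, 9-G.
The set {1, 3, 4, 5, 6, 7} has only 4 neighbours ({C, F, H, J}), so by Hall's theorem at most 7 of the 9 left vertices can be matched.
That matches 7 of the 9, leaving 2 unmatched; no matching can do better.

2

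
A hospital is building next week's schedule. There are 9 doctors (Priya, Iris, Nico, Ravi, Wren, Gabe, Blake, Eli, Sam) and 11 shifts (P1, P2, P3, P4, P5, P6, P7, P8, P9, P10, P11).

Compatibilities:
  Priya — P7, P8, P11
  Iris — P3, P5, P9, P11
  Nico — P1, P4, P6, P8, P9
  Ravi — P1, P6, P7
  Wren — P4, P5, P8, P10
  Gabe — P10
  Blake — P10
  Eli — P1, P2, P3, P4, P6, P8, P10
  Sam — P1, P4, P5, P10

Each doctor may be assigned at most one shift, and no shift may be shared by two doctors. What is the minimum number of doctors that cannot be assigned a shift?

For example, pair Priya–P11, Iris–P9, Nico–P8, Ravi–P7, Wren–P5, Gabe–P10, Eli–P3, Sam–P1.
The set {Gabe, Blake} has only 1 neighbour ({P10}), so by Hall's theorem at most 8 of the 9 doctors can be matched.
That matches 8 of the 9, leaving 1 unmatched; no matching can do better.

1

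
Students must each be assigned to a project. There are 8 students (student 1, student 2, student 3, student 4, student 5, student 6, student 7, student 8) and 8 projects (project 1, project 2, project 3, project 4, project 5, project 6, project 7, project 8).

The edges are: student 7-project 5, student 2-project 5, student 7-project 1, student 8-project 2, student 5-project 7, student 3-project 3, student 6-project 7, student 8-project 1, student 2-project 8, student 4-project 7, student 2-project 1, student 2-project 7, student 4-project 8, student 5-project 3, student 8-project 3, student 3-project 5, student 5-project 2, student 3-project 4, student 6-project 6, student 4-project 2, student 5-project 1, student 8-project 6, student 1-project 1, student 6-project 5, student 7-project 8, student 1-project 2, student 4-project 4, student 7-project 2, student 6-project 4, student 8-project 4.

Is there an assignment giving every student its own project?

Yes

A valid assignment of size 8: student 1-project 2, student 2-project 8, student 3-project 4, student 4-project 7, student 5-project 1, student 6-project 6, student 7-project 5, student 8-project 3.
Every student is matched, so this is a perfect matching.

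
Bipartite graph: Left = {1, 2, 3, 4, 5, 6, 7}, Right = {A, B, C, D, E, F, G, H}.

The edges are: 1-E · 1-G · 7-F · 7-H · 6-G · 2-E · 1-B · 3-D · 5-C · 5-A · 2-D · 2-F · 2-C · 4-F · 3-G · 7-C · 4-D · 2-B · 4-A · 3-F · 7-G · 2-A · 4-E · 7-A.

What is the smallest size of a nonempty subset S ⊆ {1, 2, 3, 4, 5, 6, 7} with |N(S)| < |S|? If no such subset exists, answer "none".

none

A matching saturating every left vertex exists, for instance 1→B, 2→E, 3→F, 4→D, 5→C, 6→G, 7→A.
By Hall's marriage theorem, this means |N(S)| ≥ |S| for every subset S, so no violating subset exists.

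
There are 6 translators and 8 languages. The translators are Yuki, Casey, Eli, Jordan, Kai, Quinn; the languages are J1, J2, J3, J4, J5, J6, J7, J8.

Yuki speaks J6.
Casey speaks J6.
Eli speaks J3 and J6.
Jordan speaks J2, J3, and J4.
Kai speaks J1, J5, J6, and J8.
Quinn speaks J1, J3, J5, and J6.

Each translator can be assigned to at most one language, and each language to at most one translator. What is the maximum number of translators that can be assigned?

For example, pair Yuki-J6, Eli-J3, Jordan-J2, Kai-J8, Quinn-J5.
The set {Yuki, Casey} has only 1 neighbour ({J6}), so by Hall's theorem at most 5 of the 6 translators can be matched.

5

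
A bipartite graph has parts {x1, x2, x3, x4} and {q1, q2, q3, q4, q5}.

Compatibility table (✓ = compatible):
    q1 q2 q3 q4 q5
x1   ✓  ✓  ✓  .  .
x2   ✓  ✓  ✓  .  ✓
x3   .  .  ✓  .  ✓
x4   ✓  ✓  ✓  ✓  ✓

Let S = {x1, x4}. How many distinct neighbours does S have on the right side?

The union of neighbours of {x1, x4} is {q1, q2, q3, q4, q5}, which has 5 elements.
Since |N(S)| = 5 ≥ |S| = 2, Hall's condition holds for this subset.

5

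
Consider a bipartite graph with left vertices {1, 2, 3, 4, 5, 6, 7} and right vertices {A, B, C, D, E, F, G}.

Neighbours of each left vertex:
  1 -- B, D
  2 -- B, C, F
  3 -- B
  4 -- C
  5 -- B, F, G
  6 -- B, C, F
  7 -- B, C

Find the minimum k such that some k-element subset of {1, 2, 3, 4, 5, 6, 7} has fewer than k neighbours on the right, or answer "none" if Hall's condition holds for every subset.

Take S = {3, 4, 7}. Its neighbourhood is {B, C}, so |N(S)| = 2 < |S| = 3.
Every subset of size less than 3 has at least as many neighbours as members, so 3 is the minimum.

3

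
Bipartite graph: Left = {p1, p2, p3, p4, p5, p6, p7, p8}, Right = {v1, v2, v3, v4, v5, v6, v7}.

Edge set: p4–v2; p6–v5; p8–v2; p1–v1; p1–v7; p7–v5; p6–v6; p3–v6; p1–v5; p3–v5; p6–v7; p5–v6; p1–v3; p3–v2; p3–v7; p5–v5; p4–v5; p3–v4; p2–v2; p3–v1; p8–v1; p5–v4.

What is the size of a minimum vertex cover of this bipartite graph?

7

A maximum matching has 7 edges (e.g. p1–v3, p2–v2, p3–v6, p4–v5, p5–v4, p6–v7, p8–v1).
By König's theorem the minimum vertex cover has the same size. One such cover is {p1, p3, p5, p6, p8, v2, v5}.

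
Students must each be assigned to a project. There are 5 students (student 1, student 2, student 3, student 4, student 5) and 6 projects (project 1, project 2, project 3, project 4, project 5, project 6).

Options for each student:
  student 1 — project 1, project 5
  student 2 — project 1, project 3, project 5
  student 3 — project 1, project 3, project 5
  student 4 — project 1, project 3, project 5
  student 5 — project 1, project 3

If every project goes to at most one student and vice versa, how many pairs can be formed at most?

3

For example, pair student 1→project 5, student 2→project 3, student 3→project 1.
The set {student 1, student 2, student 3, student 4, student 5} has only 3 neighbours ({project 1, project 3, project 5}), so by Hall's theorem at most 3 of the 5 students can be matched.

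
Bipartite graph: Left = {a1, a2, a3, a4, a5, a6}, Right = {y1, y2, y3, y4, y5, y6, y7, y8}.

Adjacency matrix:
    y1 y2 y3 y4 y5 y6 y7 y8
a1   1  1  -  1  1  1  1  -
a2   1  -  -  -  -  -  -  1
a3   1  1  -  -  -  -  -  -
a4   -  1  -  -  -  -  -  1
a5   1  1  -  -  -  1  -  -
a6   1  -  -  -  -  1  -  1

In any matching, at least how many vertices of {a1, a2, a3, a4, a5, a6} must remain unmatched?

1

For example, pair a1–y7, a2–y1, a3–y2, a4–y8, a5–y6.
The set {a2, a3, a4, a5, a6} has only 4 neighbours ({y1, y2, y6, y8}), so by Hall's theorem at most 5 of the 6 left vertices can be matched.
That matches 5 of the 6, leaving 1 unmatched; no matching can do better.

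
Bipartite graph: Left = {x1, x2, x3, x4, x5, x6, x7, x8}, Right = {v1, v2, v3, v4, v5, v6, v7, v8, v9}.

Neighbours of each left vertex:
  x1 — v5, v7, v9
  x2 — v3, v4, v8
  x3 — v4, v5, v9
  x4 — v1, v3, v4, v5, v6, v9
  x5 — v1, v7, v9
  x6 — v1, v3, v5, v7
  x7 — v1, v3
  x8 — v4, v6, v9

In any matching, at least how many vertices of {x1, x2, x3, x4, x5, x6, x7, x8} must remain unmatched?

0

A valid assignment of size 8: x1-v5, x2-v8, x3-v4, x4-v3, x5-v9, x6-v7, x7-v1, x8-v6.
All 8 left vertices are matched, so no larger matching exists.
That matches 8 of the 8, leaving 0 unmatched; no matching can do better.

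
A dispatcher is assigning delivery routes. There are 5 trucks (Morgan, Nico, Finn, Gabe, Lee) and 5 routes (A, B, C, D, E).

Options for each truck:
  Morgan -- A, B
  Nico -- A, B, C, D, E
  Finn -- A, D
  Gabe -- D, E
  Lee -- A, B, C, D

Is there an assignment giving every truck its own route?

One maximum matching: Morgan-A, Nico-C, Finn-D, Gabe-E, Lee-B.
All 5 trucks are covered.

Yes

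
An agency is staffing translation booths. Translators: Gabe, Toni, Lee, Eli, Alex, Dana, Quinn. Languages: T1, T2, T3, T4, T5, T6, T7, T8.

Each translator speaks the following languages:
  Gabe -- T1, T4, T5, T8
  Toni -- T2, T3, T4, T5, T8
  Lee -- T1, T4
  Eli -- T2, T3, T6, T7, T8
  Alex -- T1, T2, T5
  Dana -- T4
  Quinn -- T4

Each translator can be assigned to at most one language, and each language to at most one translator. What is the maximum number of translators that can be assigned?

One maximum matching: Gabe→T8, Toni→T5, Lee→T1, Eli→T7, Alex→T2, Dana→T4.
The set {Dana, Quinn} has only 1 neighbour ({T4}), so by Hall's theorem at most 6 of the 7 translators can be matched.

6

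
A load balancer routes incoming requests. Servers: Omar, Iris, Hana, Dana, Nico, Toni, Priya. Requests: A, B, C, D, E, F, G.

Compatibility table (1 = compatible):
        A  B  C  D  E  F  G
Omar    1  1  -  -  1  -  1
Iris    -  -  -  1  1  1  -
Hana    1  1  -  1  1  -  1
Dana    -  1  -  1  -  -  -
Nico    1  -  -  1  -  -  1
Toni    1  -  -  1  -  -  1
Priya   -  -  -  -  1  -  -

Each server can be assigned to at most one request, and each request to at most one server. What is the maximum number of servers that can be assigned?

6

One maximum matching: Omar–E, Iris–F, Hana–A, Dana–B, Nico–D, Toni–G.
The set {Omar, Hana, Dana, Nico, Toni, Priya} has only 5 neighbours ({A, B, D, E, G}), so by Hall's theorem at most 6 of the 7 servers can be matched.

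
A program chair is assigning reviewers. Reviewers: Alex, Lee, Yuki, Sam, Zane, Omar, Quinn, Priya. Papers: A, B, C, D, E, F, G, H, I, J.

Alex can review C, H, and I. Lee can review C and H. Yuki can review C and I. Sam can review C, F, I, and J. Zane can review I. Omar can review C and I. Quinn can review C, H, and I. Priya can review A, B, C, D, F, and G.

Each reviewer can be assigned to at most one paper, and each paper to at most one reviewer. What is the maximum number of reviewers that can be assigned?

One maximum matching: Alex→I, Lee→H, Yuki→C, Sam→J, Priya→G.
The set {Alex, Lee, Yuki, Zane, Omar, Quinn} has only 3 neighbours ({C, H, I}), so by Hall's theorem at most 5 of the 8 reviewers can be matched.

5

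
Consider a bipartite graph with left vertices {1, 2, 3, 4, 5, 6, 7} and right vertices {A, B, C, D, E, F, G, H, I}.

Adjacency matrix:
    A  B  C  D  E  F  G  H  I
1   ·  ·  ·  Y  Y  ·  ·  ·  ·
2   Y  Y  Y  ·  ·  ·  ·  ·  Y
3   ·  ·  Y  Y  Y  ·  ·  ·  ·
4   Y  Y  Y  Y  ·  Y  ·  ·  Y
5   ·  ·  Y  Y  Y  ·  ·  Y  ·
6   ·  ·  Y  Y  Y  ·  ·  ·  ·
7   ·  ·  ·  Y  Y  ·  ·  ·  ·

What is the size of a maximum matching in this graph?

6

A valid assignment of size 6: 1–D, 2–I, 3–C, 4–A, 5–H, 6–E.
The set {1, 3, 6, 7} has only 3 neighbours ({C, D, E}), so by Hall's theorem at most 6 of the 7 left vertices can be matched.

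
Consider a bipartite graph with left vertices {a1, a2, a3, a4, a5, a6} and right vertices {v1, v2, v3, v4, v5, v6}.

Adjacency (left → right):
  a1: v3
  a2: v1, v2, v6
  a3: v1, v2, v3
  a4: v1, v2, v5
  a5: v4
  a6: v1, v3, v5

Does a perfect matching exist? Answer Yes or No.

For example, pair a1-v3, a2-v6, a3-v2, a4-v5, a5-v4, a6-v1.
All 6 left vertices are covered.

Yes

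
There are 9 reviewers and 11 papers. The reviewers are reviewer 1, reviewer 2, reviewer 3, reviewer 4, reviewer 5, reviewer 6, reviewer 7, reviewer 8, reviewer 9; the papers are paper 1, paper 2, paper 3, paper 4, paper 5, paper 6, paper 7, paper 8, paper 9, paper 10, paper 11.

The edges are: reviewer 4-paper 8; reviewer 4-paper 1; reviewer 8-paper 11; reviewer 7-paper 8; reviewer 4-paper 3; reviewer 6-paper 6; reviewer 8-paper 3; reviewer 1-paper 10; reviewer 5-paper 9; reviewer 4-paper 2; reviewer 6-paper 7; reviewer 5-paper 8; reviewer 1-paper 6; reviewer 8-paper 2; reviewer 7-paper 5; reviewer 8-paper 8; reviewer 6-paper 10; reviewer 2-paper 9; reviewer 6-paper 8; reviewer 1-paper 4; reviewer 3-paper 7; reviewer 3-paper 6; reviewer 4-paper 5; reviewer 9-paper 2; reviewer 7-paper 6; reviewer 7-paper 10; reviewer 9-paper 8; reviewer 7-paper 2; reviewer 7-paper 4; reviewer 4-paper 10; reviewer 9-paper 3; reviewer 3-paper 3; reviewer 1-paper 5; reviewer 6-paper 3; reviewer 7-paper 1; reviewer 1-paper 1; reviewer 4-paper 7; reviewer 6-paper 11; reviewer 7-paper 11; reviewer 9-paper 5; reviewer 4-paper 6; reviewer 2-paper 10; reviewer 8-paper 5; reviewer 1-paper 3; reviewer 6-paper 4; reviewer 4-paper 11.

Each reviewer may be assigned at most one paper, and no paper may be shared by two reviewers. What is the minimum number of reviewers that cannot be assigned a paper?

0

For example, pair reviewer 1-paper 6, reviewer 2-paper 10, reviewer 3-paper 7, reviewer 4-paper 2, reviewer 5-paper 9, reviewer 6-paper 3, reviewer 7-paper 4, reviewer 8-paper 5, reviewer 9-paper 8.
All 9 reviewers are matched, so no larger matching exists.
That matches 9 of the 9, leaving 0 unmatched; no matching can do better.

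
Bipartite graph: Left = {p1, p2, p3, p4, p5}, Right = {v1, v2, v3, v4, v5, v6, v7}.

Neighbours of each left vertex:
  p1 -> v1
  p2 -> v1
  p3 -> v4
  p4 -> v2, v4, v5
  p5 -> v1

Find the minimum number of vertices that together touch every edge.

A maximum matching has 3 edges (e.g. p1–v1, p3–v4, p4–v2).
By König's theorem the minimum vertex cover has the same size. One such cover is {p3, p4, v1}.

3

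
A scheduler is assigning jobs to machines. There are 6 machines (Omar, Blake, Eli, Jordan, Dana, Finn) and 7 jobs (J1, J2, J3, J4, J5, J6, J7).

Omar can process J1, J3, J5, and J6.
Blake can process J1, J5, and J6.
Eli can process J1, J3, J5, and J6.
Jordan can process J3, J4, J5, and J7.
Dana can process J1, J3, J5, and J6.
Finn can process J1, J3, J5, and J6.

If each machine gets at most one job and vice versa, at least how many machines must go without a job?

A valid assignment of size 5: Omar–J1, Blake–J6, Eli–J5, Jordan–J7, Dana–J3.
The set {Omar, Blake, Eli, Dana, Finn} has only 4 neighbours ({J1, J3, J5, J6}), so by Hall's theorem at most 5 of the 6 machines can be matched.
That matches 5 of the 6, leaving 1 unmatched; no matching can do better.

1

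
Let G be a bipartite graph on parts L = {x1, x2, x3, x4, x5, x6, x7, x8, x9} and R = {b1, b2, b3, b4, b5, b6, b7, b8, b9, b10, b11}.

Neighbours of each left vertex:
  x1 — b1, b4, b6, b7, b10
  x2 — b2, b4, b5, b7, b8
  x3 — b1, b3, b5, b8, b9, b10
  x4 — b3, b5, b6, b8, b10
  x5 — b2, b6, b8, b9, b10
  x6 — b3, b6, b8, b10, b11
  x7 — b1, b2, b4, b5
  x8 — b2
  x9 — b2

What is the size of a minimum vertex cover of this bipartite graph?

{x1, x2, x3, x4, x5, x6, x7, b2} is a vertex cover of size 8: every edge has an endpoint in this set.
No smaller cover exists because x1–b1, x2–b7, x3–b8, x4–b5, x5–b6, x6–b11, x7–b4, x8–b2 is a matching of size 8, and a cover must include an endpoint of each of these disjoint edges (König's theorem).

8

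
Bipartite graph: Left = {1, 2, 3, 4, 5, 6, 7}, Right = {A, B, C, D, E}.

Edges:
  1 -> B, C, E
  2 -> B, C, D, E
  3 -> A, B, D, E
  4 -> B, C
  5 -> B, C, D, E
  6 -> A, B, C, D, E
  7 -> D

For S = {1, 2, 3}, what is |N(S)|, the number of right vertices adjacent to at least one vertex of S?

5

The union of neighbours of {1, 2, 3} is {A, B, C, D, E}, which has 5 elements.
Since |N(S)| = 5 ≥ |S| = 3, Hall's condition holds for this subset.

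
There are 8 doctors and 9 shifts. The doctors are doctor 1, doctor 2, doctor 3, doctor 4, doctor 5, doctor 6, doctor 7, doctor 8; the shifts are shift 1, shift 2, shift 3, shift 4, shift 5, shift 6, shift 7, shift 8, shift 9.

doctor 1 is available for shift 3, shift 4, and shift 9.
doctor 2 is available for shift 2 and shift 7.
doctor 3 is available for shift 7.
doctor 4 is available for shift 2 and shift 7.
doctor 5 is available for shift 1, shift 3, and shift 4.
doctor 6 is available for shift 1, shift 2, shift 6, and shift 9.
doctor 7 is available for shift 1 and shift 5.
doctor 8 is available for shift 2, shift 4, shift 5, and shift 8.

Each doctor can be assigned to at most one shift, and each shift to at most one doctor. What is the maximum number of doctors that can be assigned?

7

One maximum matching: doctor 1→shift 4, doctor 2→shift 2, doctor 3→shift 7, doctor 5→shift 3, doctor 6→shift 6, doctor 7→shift 1, doctor 8→shift 5.
The set {doctor 2, doctor 3, doctor 4} has only 2 neighbours ({shift 2, shift 7}), so by Hall's theorem at most 7 of the 8 doctors can be matched.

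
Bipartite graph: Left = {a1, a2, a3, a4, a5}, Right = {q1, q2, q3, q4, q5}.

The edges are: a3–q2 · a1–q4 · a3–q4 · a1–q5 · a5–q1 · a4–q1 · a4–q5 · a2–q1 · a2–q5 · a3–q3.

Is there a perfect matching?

The set {a2, a4, a5} has only 2 neighbours ({q1, q5}), so by Hall's theorem at most 4 of the 5 left vertices can be matched.
Hence no matching covers every left vertex.

No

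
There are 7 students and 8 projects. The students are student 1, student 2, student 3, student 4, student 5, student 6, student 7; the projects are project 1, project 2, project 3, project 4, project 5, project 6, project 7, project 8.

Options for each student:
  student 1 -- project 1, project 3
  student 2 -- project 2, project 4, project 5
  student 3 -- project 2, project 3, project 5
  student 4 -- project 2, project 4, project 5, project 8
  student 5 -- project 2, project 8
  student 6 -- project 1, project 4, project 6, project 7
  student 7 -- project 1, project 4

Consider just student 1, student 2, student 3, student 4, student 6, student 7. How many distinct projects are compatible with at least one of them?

The union of neighbours of {student 1, student 2, student 3, student 4, student 6, student 7} is {project 1, project 2, project 3, project 4, project 5, project 6, project 7, project 8}, which has 8 elements.
Since |N(S)| = 8 ≥ |S| = 6, Hall's condition holds for this subset.

8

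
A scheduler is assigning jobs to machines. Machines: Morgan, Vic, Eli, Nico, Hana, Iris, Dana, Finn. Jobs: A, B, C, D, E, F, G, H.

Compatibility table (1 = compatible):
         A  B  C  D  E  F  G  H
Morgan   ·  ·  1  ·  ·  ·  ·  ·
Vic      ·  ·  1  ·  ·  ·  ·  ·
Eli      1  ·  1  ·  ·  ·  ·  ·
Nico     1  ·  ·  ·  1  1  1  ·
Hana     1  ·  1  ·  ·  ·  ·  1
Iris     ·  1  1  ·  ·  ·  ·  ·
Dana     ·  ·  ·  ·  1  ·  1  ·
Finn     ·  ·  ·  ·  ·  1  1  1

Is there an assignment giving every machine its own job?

No

The set {Morgan, Vic} has only 1 neighbour ({C}), so by Hall's theorem at most 7 of the 8 machines can be matched.
Hence no matching covers every machine.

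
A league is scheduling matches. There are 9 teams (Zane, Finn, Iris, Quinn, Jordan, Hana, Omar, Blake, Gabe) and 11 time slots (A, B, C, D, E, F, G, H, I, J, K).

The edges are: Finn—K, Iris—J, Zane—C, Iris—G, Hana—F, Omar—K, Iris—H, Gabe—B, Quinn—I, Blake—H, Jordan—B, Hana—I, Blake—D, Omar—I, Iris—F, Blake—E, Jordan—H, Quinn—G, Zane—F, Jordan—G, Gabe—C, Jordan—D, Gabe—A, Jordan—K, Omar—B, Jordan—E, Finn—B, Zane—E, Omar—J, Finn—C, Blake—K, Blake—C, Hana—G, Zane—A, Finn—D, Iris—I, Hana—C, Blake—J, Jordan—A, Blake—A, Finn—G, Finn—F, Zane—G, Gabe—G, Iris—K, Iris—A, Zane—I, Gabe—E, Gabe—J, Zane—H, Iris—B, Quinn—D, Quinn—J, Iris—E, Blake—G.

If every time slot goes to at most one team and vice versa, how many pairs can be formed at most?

For example, pair Zane→E, Finn→B, Iris→A, Quinn→D, Jordan→K, Hana→F, Omar→I, Blake→G, Gabe→J.
This saturates every team, so 9 is the maximum.

9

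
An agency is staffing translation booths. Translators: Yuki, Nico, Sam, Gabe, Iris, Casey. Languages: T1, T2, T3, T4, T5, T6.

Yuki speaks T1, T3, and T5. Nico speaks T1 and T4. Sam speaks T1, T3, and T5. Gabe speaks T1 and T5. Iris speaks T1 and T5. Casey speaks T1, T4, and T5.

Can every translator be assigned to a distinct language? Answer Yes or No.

The set {Yuki, Nico, Sam, Gabe, Iris, Casey} has only 4 neighbours ({T1, T3, T4, T5}), so by Hall's theorem at most 4 of the 6 translators can be matched.
Hence no matching covers every translator.

No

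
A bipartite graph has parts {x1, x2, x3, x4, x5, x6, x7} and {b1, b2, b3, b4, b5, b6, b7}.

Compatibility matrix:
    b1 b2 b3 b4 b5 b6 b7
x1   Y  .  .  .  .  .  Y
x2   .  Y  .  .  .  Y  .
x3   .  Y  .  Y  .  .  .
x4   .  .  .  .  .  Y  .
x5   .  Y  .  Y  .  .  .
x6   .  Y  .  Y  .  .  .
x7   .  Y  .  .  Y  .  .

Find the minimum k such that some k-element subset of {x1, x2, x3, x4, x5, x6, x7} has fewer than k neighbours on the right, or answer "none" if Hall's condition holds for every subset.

Take S = {x3, x5, x6}. Its neighbourhood is {b2, b4}, so |N(S)| = 2 < |S| = 3.
Every subset of size less than 3 has at least as many neighbours as members, so 3 is the minimum.

3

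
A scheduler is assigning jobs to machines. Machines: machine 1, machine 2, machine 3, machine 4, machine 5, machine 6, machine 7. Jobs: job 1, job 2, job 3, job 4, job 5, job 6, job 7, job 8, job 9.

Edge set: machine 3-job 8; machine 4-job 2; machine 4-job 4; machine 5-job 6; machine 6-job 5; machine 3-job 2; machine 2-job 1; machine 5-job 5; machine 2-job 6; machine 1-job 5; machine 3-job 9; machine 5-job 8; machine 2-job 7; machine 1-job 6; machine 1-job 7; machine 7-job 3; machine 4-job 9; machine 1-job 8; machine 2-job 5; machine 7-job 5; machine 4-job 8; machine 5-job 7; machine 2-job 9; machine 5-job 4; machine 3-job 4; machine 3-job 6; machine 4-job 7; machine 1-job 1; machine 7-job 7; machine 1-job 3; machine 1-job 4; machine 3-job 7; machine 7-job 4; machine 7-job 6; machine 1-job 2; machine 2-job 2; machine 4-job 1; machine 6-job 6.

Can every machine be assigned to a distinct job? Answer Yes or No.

For example, pair machine 1–job 1, machine 2–job 2, machine 3–job 4, machine 4–job 9, machine 5–job 7, machine 6–job 6, machine 7–job 5.
Every machine is matched, so this matching saturates all of them.

Yes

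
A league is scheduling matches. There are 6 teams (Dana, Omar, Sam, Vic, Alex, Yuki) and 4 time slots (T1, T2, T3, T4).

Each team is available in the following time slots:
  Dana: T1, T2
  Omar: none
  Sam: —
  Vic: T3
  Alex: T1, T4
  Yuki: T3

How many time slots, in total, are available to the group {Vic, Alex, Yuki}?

3

The union of neighbours of {Vic, Alex, Yuki} is {T1, T3, T4}, which has 3 elements.
Since |N(S)| = 3 ≥ |S| = 3, Hall's condition holds for this subset.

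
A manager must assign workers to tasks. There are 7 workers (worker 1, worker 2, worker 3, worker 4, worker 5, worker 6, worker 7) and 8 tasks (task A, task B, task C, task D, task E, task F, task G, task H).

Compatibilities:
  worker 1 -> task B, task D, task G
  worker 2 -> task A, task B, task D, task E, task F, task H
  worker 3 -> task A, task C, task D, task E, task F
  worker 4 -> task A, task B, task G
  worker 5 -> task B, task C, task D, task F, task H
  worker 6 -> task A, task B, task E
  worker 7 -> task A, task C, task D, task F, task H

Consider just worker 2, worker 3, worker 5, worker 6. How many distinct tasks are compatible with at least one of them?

The union of neighbours of {worker 2, worker 3, worker 5, worker 6} is {task A, task B, task C, task D, task E, task F, task H}, which has 7 elements.
Since |N(S)| = 7 ≥ |S| = 4, Hall's condition holds for this subset.

7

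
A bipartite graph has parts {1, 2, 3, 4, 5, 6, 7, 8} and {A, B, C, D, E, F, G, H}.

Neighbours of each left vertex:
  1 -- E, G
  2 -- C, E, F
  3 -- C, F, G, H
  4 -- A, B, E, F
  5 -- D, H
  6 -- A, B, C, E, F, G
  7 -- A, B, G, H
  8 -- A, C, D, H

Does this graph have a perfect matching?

Yes

For example, pair 1→G, 2→E, 3→F, 4→B, 5→D, 6→A, 7→H, 8→C.
All 8 left vertices are covered.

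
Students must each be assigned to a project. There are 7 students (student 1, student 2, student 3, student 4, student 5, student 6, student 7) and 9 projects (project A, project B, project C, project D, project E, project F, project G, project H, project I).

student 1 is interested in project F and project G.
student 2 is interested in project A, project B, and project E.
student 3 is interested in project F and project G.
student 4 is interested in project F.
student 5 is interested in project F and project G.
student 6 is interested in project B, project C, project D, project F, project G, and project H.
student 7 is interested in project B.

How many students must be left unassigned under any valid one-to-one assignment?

For example, pair student 1-project F, student 2-project E, student 3-project G, student 6-project H, student 7-project B.
The set {student 1, student 3, student 4, student 5} has only 2 neighbours ({project F, project G}), so by Hall's theorem at most 5 of the 7 students can be matched.
That matches 5 of the 7, leaving 2 unmatched; no matching can do better.

2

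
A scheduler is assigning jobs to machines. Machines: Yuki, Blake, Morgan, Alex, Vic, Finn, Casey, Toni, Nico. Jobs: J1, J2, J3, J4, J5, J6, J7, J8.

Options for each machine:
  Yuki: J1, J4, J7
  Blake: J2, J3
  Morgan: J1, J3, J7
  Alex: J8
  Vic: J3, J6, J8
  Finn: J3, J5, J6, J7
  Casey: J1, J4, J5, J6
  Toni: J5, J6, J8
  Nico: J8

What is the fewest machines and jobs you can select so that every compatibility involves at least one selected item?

{Yuki, Blake, Morgan, Vic, Finn, Casey, Toni, J8} is a vertex cover of size 8: every edge has an endpoint in this set.
No smaller cover exists because Yuki–J4, Blake–J2, Morgan–J1, Alex–J8, Vic–J3, Finn–J7, Casey–J5, Toni–J6 is a matching of size 8, and a cover must include an endpoint of each of these disjoint edges (König's theorem).

8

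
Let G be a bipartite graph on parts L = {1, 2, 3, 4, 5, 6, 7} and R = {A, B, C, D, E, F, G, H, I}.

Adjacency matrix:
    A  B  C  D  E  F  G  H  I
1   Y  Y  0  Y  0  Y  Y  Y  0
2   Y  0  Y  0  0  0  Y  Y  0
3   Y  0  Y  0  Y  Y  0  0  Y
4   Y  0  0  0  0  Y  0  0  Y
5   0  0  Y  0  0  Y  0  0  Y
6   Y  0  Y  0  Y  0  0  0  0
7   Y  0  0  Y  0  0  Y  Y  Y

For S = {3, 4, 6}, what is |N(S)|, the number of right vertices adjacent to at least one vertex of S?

5

The union of neighbours of {3, 4, 6} is {A, C, E, F, I}, which has 5 elements.
Since |N(S)| = 5 ≥ |S| = 3, Hall's condition holds for this subset.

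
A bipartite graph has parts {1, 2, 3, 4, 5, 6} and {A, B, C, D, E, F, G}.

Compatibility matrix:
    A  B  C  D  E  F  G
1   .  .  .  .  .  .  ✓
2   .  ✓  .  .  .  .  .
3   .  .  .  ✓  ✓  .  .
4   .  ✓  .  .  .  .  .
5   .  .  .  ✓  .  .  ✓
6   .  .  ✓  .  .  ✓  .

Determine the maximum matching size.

One maximum matching: 1–G, 2–B, 3–E, 5–D, 6–F.
The set {2, 4} has only 1 neighbour ({B}), so by Hall's theorem at most 5 of the 6 left vertices can be matched.

5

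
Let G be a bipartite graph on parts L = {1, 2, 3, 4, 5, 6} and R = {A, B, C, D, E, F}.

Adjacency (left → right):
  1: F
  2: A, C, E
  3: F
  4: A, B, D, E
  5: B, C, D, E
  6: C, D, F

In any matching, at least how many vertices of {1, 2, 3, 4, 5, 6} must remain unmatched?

1

A valid assignment of size 5: 1-F, 2-E, 4-B, 5-D, 6-C.
The set {1, 3} has only 1 neighbour ({F}), so by Hall's theorem at most 5 of the 6 left vertices can be matched.
That matches 5 of the 6, leaving 1 unmatched; no matching can do better.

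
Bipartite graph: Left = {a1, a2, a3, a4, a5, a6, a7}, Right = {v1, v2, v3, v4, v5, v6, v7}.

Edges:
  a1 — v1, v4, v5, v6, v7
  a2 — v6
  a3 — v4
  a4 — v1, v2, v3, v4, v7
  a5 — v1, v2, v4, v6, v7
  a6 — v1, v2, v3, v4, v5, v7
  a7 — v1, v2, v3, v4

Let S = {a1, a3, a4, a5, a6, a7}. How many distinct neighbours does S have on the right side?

7

The union of neighbours of {a1, a3, a4, a5, a6, a7} is {v1, v2, v3, v4, v5, v6, v7}, which has 7 elements.
Since |N(S)| = 7 ≥ |S| = 6, Hall's condition holds for this subset.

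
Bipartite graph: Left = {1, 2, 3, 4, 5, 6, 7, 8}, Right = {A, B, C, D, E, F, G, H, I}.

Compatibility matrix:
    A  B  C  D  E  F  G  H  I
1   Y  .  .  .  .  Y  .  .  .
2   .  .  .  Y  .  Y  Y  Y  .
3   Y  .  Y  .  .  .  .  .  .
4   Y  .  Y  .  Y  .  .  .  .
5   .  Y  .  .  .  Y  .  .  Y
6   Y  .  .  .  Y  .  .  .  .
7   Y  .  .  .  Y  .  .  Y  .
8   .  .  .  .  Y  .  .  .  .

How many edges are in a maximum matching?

For example, pair 1-F, 2-D, 3-A, 4-C, 5-B, 6-E, 7-H.
The set {3, 4, 6, 8} has only 3 neighbours ({A, C, E}), so by Hall's theorem at most 7 of the 8 left vertices can be matched.

7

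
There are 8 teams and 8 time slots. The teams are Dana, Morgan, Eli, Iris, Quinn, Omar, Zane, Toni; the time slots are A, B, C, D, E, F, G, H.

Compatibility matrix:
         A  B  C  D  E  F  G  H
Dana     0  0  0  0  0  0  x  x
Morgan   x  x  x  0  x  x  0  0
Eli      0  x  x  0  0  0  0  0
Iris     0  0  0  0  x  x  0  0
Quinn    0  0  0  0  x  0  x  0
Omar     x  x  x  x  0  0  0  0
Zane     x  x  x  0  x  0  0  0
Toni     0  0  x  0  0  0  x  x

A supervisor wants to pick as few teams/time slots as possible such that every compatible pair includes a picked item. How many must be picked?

The 8 edges Dana–H, Morgan–A, Eli–B, Iris–F, Quinn–G, Omar–D, Zane–E, Toni–C form a matching, so any vertex cover needs at least 8 vertices (one per matched edge).
Conversely {Dana, Morgan, Eli, Iris, Quinn, Omar, Zane, Toni} meets every edge and has exactly 8 vertices, so 8 is optimal.

8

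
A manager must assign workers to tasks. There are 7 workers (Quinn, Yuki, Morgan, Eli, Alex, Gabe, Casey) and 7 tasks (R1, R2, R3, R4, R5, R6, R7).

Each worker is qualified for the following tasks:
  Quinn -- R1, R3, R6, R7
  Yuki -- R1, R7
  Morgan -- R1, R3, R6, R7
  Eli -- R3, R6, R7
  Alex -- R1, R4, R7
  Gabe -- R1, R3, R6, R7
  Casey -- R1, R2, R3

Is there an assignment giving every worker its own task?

The set {Quinn, Yuki, Morgan, Eli, Gabe} has only 4 neighbours ({R1, R3, R6, R7}), so by Hall's theorem at most 6 of the 7 workers can be matched.
Hence no matching covers every worker.

No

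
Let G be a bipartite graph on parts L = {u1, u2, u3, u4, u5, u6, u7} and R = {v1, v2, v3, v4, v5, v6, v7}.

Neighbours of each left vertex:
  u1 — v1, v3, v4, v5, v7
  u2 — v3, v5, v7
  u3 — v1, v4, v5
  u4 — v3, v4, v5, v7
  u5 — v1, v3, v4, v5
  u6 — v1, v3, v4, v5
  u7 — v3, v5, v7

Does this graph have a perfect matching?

The set {u1, u2, u3, u4, u5, u6, u7} has only 5 neighbours ({v1, v3, v4, v5, v7}), so by Hall's theorem at most 5 of the 7 left vertices can be matched.
Hence no matching covers every left vertex.

No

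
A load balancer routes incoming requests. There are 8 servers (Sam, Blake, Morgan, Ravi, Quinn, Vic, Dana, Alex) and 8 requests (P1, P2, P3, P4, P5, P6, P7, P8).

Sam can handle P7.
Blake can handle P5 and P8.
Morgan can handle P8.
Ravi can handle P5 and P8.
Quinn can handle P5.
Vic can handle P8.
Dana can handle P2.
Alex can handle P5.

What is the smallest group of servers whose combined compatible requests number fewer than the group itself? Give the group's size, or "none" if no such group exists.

2

Take S = {Morgan, Vic}. Its neighbourhood is {P8}, so |N(S)| = 1 < |S| = 2.
No single vertex violates Hall's condition since each has at least one neighbour, so 2 is the minimum.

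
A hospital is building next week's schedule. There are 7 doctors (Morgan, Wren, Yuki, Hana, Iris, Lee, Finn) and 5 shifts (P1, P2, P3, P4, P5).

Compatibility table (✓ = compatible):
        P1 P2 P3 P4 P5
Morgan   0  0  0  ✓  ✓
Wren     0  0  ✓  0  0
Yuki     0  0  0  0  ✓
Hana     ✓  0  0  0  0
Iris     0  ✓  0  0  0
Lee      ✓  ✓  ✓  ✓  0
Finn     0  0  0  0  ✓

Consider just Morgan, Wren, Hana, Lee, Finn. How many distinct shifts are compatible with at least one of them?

The union of neighbours of {Morgan, Wren, Hana, Lee, Finn} is {P1, P2, P3, P4, P5}, which has 5 elements.
Since |N(S)| = 5 ≥ |S| = 5, Hall's condition holds for this subset.

5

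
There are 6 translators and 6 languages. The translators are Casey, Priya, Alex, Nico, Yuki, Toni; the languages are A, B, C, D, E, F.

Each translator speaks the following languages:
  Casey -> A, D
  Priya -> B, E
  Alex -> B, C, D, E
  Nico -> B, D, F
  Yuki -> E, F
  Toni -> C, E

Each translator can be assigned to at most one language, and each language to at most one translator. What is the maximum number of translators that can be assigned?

A valid assignment of size 6: Casey–A, Priya–B, Alex–C, Nico–D, Yuki–F, Toni–E.
This saturates every translator, so 6 is the maximum.

6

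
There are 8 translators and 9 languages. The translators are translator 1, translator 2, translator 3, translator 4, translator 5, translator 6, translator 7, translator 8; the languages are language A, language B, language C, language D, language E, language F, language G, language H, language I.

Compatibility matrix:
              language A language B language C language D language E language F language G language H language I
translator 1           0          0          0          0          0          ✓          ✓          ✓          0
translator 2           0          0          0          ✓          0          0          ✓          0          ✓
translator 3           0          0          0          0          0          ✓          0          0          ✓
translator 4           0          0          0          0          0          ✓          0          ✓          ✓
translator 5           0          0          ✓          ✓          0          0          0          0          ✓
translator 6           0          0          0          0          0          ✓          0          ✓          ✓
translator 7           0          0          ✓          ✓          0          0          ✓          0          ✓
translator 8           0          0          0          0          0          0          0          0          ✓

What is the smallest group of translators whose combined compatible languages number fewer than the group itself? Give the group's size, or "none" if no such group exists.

4

Take S = {translator 3, translator 4, translator 6, translator 8}. Its neighbourhood is {language F, language H, language I}, so |N(S)| = 3 < |S| = 4.
Every subset of size less than 4 has at least as many neighbours as members, so 4 is the minimum.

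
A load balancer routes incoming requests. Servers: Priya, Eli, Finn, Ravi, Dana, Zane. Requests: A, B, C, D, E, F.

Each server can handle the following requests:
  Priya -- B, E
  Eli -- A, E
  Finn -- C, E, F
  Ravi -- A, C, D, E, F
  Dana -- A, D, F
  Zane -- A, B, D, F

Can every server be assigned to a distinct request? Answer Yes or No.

For example, pair Priya→E, Eli→A, Finn→C, Ravi→F, Dana→D, Zane→B.
Every server is matched, so this is a perfect matching.

Yes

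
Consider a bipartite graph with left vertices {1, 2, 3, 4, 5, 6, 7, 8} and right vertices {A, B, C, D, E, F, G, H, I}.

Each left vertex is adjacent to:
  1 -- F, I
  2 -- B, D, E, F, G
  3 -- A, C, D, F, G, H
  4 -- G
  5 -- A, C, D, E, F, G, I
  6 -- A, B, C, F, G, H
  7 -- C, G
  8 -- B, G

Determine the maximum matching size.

For example, pair 1→I, 2→E, 3→F, 4→G, 5→A, 6→H, 7→C, 8→B.
This saturates every left vertex, so 8 is the maximum.

8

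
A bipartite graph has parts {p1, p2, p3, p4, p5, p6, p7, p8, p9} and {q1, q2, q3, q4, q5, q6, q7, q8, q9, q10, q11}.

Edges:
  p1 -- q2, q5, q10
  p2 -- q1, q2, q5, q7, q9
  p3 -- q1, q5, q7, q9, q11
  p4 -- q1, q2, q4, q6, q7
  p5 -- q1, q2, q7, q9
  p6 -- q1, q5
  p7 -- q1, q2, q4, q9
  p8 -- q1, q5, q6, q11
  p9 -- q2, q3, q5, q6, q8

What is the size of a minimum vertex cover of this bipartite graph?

{p1, p2, p3, p4, p5, p6, p7, p8, p9} is a vertex cover of size 9: every edge has an endpoint in this set.
No smaller cover exists because p1–q10, p2–q9, p3–q1, p4–q4, p5–q7, p6–q5, p7–q2, p8–q11, p9–q6 is a matching of size 9, and a cover must include an endpoint of each of these disjoint edges (König's theorem).

9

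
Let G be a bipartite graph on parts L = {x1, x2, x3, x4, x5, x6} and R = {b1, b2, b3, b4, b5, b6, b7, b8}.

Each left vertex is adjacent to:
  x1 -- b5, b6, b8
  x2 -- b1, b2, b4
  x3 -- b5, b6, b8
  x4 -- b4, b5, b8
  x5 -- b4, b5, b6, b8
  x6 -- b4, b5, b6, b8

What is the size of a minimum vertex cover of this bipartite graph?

The 5 edges x1–b6, x2–b2, x3–b8, x4–b4, x5–b5 form a matching, so any vertex cover needs at least 5 vertices (one per matched edge).
Conversely {x2, b4, b5, b6, b8} meets every edge and has exactly 5 vertices, so 5 is optimal.

5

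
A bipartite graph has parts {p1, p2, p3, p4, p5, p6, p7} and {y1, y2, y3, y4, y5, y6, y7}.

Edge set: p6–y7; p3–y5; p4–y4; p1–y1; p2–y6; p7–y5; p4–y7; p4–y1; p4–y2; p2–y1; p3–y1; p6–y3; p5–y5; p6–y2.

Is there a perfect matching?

No

The set {p1, p3, p5, p7} has only 2 neighbours ({y1, y5}), so by Hall's theorem at most 5 of the 7 left vertices can be matched.
Hence no matching covers every left vertex.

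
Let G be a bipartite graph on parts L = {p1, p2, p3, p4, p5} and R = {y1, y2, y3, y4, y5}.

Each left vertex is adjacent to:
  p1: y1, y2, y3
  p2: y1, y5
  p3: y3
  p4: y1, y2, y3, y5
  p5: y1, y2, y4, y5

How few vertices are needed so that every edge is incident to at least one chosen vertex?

The 5 edges p1–y2, p2–y5, p3–y3, p4–y1, p5–y4 form a matching, so any vertex cover needs at least 5 vertices (one per matched edge).
Conversely {p1, p2, p3, p4, p5} meets every edge and has exactly 5 vertices, so 5 is optimal.

5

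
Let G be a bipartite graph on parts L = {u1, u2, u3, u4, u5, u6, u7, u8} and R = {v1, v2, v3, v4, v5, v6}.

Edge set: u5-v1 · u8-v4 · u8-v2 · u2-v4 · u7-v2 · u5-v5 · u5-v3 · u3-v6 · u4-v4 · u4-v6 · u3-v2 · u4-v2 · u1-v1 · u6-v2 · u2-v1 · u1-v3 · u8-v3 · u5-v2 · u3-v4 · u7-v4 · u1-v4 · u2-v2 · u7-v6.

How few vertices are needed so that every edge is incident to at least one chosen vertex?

The 6 edges u1–v3, u2–v1, u3–v4, u4–v6, u5–v5, u6–v2 form a matching, so any vertex cover needs at least 6 vertices (one per matched edge).
Conversely {u5, v1, v2, v3, v4, v6} meets every edge and has exactly 6 vertices, so 6 is optimal.

6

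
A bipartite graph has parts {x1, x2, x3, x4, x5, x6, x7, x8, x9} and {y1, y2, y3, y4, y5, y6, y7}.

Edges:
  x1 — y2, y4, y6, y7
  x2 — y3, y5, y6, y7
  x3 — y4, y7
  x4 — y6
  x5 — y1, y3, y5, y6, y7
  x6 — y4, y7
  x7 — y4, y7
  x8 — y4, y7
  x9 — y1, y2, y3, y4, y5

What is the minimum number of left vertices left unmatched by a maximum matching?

For example, pair x1–y2, x2–y5, x3–y4, x4–y6, x5–y1, x6–y7, x9–y3.
The set {x3, x6, x7, x8} has only 2 neighbours ({y4, y7}), so by Hall's theorem at most 7 of the 9 left vertices can be matched.
That matches 7 of the 9, leaving 2 unmatched; no matching can do better.

2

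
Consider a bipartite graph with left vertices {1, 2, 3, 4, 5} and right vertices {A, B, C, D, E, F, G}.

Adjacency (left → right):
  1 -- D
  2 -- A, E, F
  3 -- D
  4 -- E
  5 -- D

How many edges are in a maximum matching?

One maximum matching: 1-D, 2-F, 4-E.
The set {1, 3, 5} has only 1 neighbour ({D}), so by Hall's theorem at most 3 of the 5 left vertices can be matched.

3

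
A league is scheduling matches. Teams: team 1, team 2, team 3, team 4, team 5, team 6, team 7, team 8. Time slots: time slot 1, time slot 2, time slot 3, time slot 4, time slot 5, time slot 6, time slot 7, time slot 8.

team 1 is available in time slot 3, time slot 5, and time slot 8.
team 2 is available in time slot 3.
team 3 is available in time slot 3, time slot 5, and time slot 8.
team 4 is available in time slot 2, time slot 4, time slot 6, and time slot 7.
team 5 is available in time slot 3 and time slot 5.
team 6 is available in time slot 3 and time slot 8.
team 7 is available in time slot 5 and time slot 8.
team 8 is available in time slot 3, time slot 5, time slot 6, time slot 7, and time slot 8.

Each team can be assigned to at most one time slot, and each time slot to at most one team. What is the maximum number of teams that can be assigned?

A valid assignment of size 5: team 1-time slot 5, team 2-time slot 3, team 3-time slot 8, team 4-time slot 4, team 8-time slot 7.
The set {team 1, team 2, team 3, team 5, team 6, team 7} has only 3 neighbours ({time slot 3, time slot 5, time slot 8}), so by Hall's theorem at most 5 of the 8 teams can be matched.

5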